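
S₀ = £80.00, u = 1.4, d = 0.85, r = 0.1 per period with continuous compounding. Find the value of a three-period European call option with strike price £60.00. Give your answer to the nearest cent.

Risk-neutral probability p = (e^0.1 − 0.85)/(1.4 − 0.85) = 0.2552/0.5500 = 0.4639
Terminal stock prices: S_uuu = 219.5, S_uud = 133.3, S_udd = 80.92, S_ddd = 49.13
Terminal payoffs (S − K): max(159.5, 0) = 159.5, max(73.28, 0) = 73.28, max(20.92, 0) = 20.92, max(-10.87, 0) = 0
Node uu (S = 156.8): V_uu = e^(−0.1)·[0.4639·159.5200 + 0.5361·73.2800] = 102.5098
Node ud (S = 95.2): V_ud = e^(−0.1)·[0.4639·73.2800 + 0.5361·20.9200] = 40.9098
Node dd (S = 57.8): V_dd = e^(−0.1)·[0.4639·20.9200 + 0.5361·0.0000] = 8.7821
Node u (S = 112): V_u = e^(−0.1)·[0.4639·102.5098 + 0.5361·40.9098] = 62.8762
Node d (S = 68): V_d = e^(−0.1)·[0.4639·40.9098 + 0.5361·8.7821] = 21.4335
Node 0 (S = 80): V_0 = e^(−0.1)·[0.4639·62.8762 + 0.5361·21.4335] = 36.7913

£36.79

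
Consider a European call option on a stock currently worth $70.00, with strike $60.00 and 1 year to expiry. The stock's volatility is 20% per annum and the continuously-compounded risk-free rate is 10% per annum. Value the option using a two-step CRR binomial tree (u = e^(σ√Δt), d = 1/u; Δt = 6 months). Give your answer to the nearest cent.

$16.53

CRR parameters: u = e^(σ√Δt) = e^(0.2·√0.5) = 1.1519, d = 1/u = 0.8681
Per-period rate: rΔt = 0.1·0.5 = 0.05, so R = e^0.05 = 1.0513
Risk-neutral probability p = (e^0.05 − 0.8681)/(1.1519 − 0.8681) = 0.1831/0.2838 = 0.6454
Terminal stock prices: S_uu = 92.88, S_ud = 70, S_dd = 52.75
Terminal payoffs (S − K): max(32.88, 0) = 32.88, max(10, 0) = 10, max(-7.245, 0) = 0
Node u (S = 80.63): V_u = e^(−0.05)·[0.6454·32.8828 + 0.3546·10.0000] = 23.5599
Node d (S = 60.77): V_d = e^(−0.05)·[0.6454·10.0000 + 0.3546·0.0000] = 6.1390
Node 0 (S = 70): V_0 = e^(−0.05)·[0.6454·23.5599 + 0.3546·6.1390] = 16.5342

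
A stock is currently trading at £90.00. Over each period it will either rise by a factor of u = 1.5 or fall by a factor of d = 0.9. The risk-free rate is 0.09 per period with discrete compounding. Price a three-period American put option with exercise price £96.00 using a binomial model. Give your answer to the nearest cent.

£9.40

Risk-neutral probability p = (1 + 0.09 − 0.9)/(1.5 − 0.9) = 0.1900/0.6000 = 0.3167
Terminal stock prices: S_uuu = 303.8, S_uud = 182.2, S_udd = 109.4, S_ddd = 65.61
Terminal payoffs (K − S): max(-207.8, 0) = 0, max(-86.25, 0) = 0, max(-13.35, 0) = 0, max(30.39, 0) = 30.39
Node uu (S = 202.5): continuation = 1/1.09·[0.3167·0.0000 + 0.6833·0.0000] = 0.0000; exercise value = 0.0000 ≤ continuation, so V_uu = 0.0000
Node ud (S = 121.5): continuation = 1/1.09·[0.3167·0.0000 + 0.6833·0.0000] = 0.0000; exercise value = 0.0000 ≤ continuation, so V_ud = 0.0000
Node dd (S = 72.9): continuation = 1/1.09·[0.3167·0.0000 + 0.6833·30.3900] = 19.0518; exercise value = 23.1000 > continuation, so V_dd = 23.1000 (exercise)
Node u (S = 135): continuation = 1/1.09·[0.3167·0.0000 + 0.6833·0.0000] = 0.0000; exercise value = 0.0000 ≤ continuation, so V_u = 0.0000
Node d (S = 81): continuation = 1/1.09·[0.3167·0.0000 + 0.6833·23.1000] = 14.4817; exercise value = 15.0000 > continuation, so V_d = 15.0000 (exercise)
Node 0 (S = 90): continuation = 1/1.09·[0.3167·0.0000 + 0.6833·15.0000] = 9.4037; exercise value = 6.0000 ≤ continuation, so V_0 = 9.4037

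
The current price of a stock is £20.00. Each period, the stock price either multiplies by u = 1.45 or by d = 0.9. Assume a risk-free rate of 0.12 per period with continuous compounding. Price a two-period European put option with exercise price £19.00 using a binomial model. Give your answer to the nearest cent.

Risk-neutral probability p = (e^0.12 − 0.9)/(1.45 − 0.9) = 0.2275/0.5500 = 0.4136
Terminal stock prices: S_uu = 42.05, S_ud = 26.1, S_dd = 16.2
Terminal payoffs (K − S): max(-23.05, 0) = 0, max(-7.1, 0) = 0, max(2.8, 0) = 2.8
Node u (S = 29): V_u = e^(−0.12)·[0.4136·0.0000 + 0.5864·0.0000] = 0.0000
Node d (S = 18): V_d = e^(−0.12)·[0.4136·0.0000 + 0.5864·2.8000] = 1.4562
Node 0 (S = 20): V_0 = e^(−0.12)·[0.4136·0.0000 + 0.5864·1.4562] = 0.7573

£0.76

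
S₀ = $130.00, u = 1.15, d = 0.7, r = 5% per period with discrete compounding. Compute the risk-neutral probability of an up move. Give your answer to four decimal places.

p = 0.7778

Risk-neutral probability p = (1 + 0.05 − 0.7)/(1.15 − 0.7) = 0.3500/0.4500 = 0.7778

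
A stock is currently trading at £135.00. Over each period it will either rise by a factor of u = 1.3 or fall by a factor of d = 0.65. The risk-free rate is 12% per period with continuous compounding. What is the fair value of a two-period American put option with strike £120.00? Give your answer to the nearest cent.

Risk-neutral probability p = (e^0.12 − 0.65)/(1.3 − 0.65) = 0.4775/0.6500 = 0.7346
Terminal stock prices: S_uu = 228.2, S_ud = 114.1, S_dd = 57.04
Terminal payoffs (K − S): max(-108.2, 0) = 0, max(5.925, 0) = 5.925, max(62.96, 0) = 62.96
Node u (S = 175.5): continuation = e^(−0.12)·[0.7346·0.0000 + 0.2654·5.9250] = 1.3946; exercise value = 0.0000 ≤ continuation, so V_u = 1.3946
Node d (S = 87.75): continuation = e^(−0.12)·[0.7346·5.9250 + 0.2654·62.9625] = 18.6805; exercise value = 32.2500 > continuation, so V_d = 32.2500 (exercise)
Node 0 (S = 135): continuation = e^(−0.12)·[0.7346·1.3946 + 0.2654·32.2500] = 8.4996; exercise value = 0.0000 ≤ continuation, so V_0 = 8.4996

£8.50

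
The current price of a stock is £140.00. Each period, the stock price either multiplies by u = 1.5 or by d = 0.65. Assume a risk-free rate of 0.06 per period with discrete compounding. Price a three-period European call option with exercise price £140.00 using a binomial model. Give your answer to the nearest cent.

Risk-neutral probability p = (1 + 0.06 − 0.65)/(1.5 − 0.65) = 0.4100/0.8500 = 0.4824
Terminal stock prices: S_uuu = 472.5, S_uud = 204.8, S_udd = 88.73, S_ddd = 38.45
Terminal payoffs (S − K): max(332.5, 0) = 332.5, max(64.75, 0) = 64.75, max(-51.27, 0) = 0, max(-101.6, 0) = 0
Node uu (S = 315): V_uu = 1/1.06·[0.4824·332.5000 + 0.5176·64.7500] = 182.9245
Node ud (S = 136.5): V_ud = 1/1.06·[0.4824·64.7500 + 0.5176·0.0000] = 29.4645
Node dd (S = 59.15): V_dd = 1/1.06·[0.4824·0.0000 + 0.5176·0.0000] = 0.0000
Node u (S = 210): V_u = 1/1.06·[0.4824·182.9245 + 0.5176·29.4645] = 97.6287
Node d (S = 91): V_d = 1/1.06·[0.4824·29.4645 + 0.5176·0.0000] = 13.4078
Node 0 (S = 140): V_0 = 1/1.06·[0.4824·97.6287 + 0.5176·13.4078] = 50.9736

£50.97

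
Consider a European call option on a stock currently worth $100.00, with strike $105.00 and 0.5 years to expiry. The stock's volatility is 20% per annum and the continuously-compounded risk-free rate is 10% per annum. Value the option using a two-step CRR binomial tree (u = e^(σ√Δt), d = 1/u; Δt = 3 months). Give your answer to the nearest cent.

CRR parameters: u = e^(σ√Δt) = e^(0.2·√0.25) = 1.1052, d = 1/u = 0.9048
Per-period rate: rΔt = 0.1·0.25 = 0.025, so R = e^0.025 = 1.0253
Risk-neutral probability p = (e^0.025 − 0.9048)/(1.1052 − 0.9048) = 0.1205/0.2003 = 0.6014
Terminal stock prices: S_uu = 122.1, S_ud = 100, S_dd = 81.87
Terminal payoffs (S − K): max(17.14, 0) = 17.14, max(-5, 0) = 0, max(-23.13, 0) = 0
Node u (S = 110.5): V_u = e^(−0.025)·[0.6014·17.1403 + 0.3986·0.0000] = 10.0534
Node d (S = 90.48): V_d = e^(−0.025)·[0.6014·0.0000 + 0.3986·0.0000] = 0.0000
Node 0 (S = 100): V_0 = e^(−0.025)·[0.6014·10.0534 + 0.3986·0.0000] = 5.8967

$5.90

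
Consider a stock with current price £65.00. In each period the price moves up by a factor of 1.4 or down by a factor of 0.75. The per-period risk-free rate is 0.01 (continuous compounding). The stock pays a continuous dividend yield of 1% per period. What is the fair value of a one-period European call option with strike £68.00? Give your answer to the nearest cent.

£8.76

Per-period risk-free factor R = e^0.01 = 1.0101; dividend-adjusted growth = e^(0.01−0.01) = 1.0000.
Risk-neutral probability p = (1.0000 − 0.75)/(1.4 − 0.75) = 0.2500/0.6500 = 0.3846
Terminal stock prices: S_u = 91, S_d = 48.75
Terminal payoffs (S − K): max(23, 0) = 23, max(-19.25, 0) = 0
Node 0 (S = 65): V_0 = e^(−0.01)·[0.3846·23.0000 + 0.6154·0.0000] = 8.7581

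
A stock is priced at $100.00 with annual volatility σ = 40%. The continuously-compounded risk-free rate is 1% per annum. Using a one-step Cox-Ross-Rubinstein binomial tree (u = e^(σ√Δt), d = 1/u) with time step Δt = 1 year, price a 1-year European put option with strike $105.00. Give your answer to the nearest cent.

CRR parameters: u = e^(σ√Δt) = e^(0.4·√1) = 1.4918, d = 1/u = 0.6703
Per-period rate: rΔt = 0.01·1 = 0.01, so R = e^0.01 = 1.0101
Risk-neutral probability p = (e^0.01 − 0.6703)/(1.4918 − 0.6703) = 0.3397/0.8215 = 0.4135
Terminal stock prices: S_u = 149.2, S_d = 67.03
Terminal payoffs (K − S): max(-44.18, 0) = 0, max(37.97, 0) = 37.97
Node 0 (S = 100): V_0 = e^(−0.01)·[0.4135·0.0000 + 0.5865·37.9680] = 22.0449

$22.04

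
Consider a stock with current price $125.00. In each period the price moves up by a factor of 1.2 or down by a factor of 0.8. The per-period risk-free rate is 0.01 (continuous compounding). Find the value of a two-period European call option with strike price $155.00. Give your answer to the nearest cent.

$6.76

Risk-neutral probability p = (e^0.01 − 0.8)/(1.2 − 0.8) = 0.2101/0.4000 = 0.5251
Terminal stock prices: S_uu = 180, S_ud = 120, S_dd = 80
Terminal payoffs (S − K): max(25, 0) = 25, max(-35, 0) = 0, max(-75, 0) = 0
Node u (S = 150): V_u = e^(−0.01)·[0.5251·25.0000 + 0.4749·0.0000] = 12.9975
Node d (S = 100): V_d = e^(−0.01)·[0.5251·0.0000 + 0.4749·0.0000] = 0.0000
Node 0 (S = 125): V_0 = e^(−0.01)·[0.5251·12.9975 + 0.4749·0.0000] = 6.7574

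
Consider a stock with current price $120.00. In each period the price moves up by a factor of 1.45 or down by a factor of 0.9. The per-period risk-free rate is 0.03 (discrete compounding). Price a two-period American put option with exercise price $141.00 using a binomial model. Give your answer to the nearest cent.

$24.47

Risk-neutral probability p = (1 + 0.03 − 0.9)/(1.45 − 0.9) = 0.1300/0.5500 = 0.2364
Terminal stock prices: S_uu = 252.3, S_ud = 156.6, S_dd = 97.2
Terminal payoffs (K − S): max(-111.3, 0) = 0, max(-15.6, 0) = 0, max(43.8, 0) = 43.8
Node u (S = 174): continuation = 1/1.03·[0.2364·0.0000 + 0.7636·0.0000] = 0.0000; exercise value = 0.0000 ≤ continuation, so V_u = 0.0000
Node d (S = 108): continuation = 1/1.03·[0.2364·0.0000 + 0.7636·43.8000] = 32.4731; exercise value = 33.0000 > continuation, so V_d = 33.0000 (exercise)
Node 0 (S = 120): continuation = 1/1.03·[0.2364·0.0000 + 0.7636·33.0000] = 24.4660; exercise value = 21.0000 ≤ continuation, so V_0 = 24.4660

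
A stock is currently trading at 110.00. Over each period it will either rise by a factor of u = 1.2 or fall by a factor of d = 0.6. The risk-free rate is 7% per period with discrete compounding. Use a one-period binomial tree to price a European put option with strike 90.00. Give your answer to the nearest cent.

4.86

Risk-neutral probability p = (1 + 0.07 − 0.6)/(1.2 − 0.6) = 0.4700/0.6000 = 0.7833
Terminal stock prices: S_u = 132, S_d = 66
Terminal payoffs (K − S): max(-42, 0) = 0, max(24, 0) = 24
Node 0 (S = 110): V_0 = 1/1.07·[0.7833·0.0000 + 0.2167·24.0000] = 4.8598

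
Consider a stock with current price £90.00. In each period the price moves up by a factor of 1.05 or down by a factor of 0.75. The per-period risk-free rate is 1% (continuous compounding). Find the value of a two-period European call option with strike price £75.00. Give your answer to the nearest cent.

£17.84

Risk-neutral probability p = (e^0.01 − 0.75)/(1.05 − 0.75) = 0.2601/0.3000 = 0.8668
Terminal stock prices: S_uu = 99.23, S_ud = 70.88, S_dd = 50.62
Terminal payoffs (S − K): max(24.23, 0) = 24.23, max(-4.125, 0) = 0, max(-24.38, 0) = 0
Node u (S = 94.5): V_u = e^(−0.01)·[0.8668·24.2250 + 0.1332·0.0000] = 20.7901
Node d (S = 67.5): V_d = e^(−0.01)·[0.8668·0.0000 + 0.1332·0.0000] = 0.0000
Node 0 (S = 90): V_0 = e^(−0.01)·[0.8668·20.7901 + 0.1332·0.0000] = 17.8423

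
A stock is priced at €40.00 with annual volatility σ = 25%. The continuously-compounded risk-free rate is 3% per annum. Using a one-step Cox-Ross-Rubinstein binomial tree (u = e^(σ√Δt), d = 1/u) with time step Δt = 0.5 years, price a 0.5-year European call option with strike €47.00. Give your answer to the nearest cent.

CRR parameters: u = e^(σ√Δt) = e^(0.25·√0.5) = 1.1934, d = 1/u = 0.8380
Per-period rate: rΔt = 0.03·0.5 = 0.015, so R = e^0.015 = 1.0151
Risk-neutral probability p = (e^0.015 − 0.8380)/(1.1934 − 0.8380) = 0.1771/0.3554 = 0.4984
Terminal stock prices: S_u = 47.73, S_d = 33.52
Terminal payoffs (S − K): max(0.7346, 0) = 0.7346, max(-13.48, 0) = 0
Node 0 (S = 40): V_0 = e^(−0.015)·[0.4984·0.7346 + 0.5016·0.0000] = 0.3607

€0.36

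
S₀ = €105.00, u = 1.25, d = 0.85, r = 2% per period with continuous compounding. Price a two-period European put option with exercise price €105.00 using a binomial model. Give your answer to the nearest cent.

€9.24

Risk-neutral probability p = (e^0.02 − 0.85)/(1.25 − 0.85) = 0.1702/0.4000 = 0.4255
Terminal stock prices: S_uu = 164.1, S_ud = 111.6, S_dd = 75.86
Terminal payoffs (K − S): max(-59.06, 0) = 0, max(-6.562, 0) = 0, max(29.14, 0) = 29.14
Node u (S = 131.2): V_u = e^(−0.02)·[0.4255·0.0000 + 0.5745·0.0000] = 0.0000
Node d (S = 89.25): V_d = e^(−0.02)·[0.4255·0.0000 + 0.5745·29.1375] = 16.4079
Node 0 (S = 105): V_0 = e^(−0.02)·[0.4255·0.0000 + 0.5745·16.4079] = 9.2396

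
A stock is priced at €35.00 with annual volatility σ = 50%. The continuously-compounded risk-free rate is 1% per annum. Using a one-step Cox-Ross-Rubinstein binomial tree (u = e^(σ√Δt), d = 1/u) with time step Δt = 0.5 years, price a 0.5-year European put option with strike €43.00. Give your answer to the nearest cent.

CRR parameters: u = e^(σ√Δt) = e^(0.5·√0.5) = 1.4241, d = 1/u = 0.7022
Per-period rate: rΔt = 0.01·0.5 = 0.005, so R = e^0.005 = 1.0050
Risk-neutral probability p = (e^0.005 − 0.7022)/(1.4241 − 0.7022) = 0.3028/0.7219 = 0.4195
Terminal stock prices: S_u = 49.84, S_d = 24.58
Terminal payoffs (K − S): max(-6.844, 0) = 0, max(18.42, 0) = 18.42
Node 0 (S = 35): V_0 = e^(−0.005)·[0.4195·0.0000 + 0.5805·18.4234] = 10.6421

€10.64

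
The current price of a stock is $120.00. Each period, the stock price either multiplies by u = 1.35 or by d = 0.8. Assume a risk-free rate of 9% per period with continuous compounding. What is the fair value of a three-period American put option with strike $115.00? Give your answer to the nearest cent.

Risk-neutral probability p = (e^0.09 − 0.8)/(1.35 − 0.8) = 0.2942/0.5500 = 0.5349
Terminal stock prices: S_uuu = 295.2, S_uud = 175, S_udd = 103.7, S_ddd = 61.44
Terminal payoffs (K − S): max(-180.2, 0) = 0, max(-59.96, 0) = 0, max(11.32, 0) = 11.32, max(53.56, 0) = 53.56
Node uu (S = 218.7): continuation = e^(−0.09)·[0.5349·0.0000 + 0.4651·0.0000] = 0.0000; exercise value = 0.0000 ≤ continuation, so V_uu = 0.0000
Node ud (S = 129.6): continuation = e^(−0.09)·[0.5349·0.0000 + 0.4651·11.3200] = 4.8122; exercise value = 0.0000 ≤ continuation, so V_ud = 4.8122
Node dd (S = 76.8): continuation = e^(−0.09)·[0.5349·11.3200 + 0.4651·53.5600] = 28.3021; exercise value = 38.2000 > continuation, so V_dd = 38.2000 (exercise)
Node u (S = 162): continuation = e^(−0.09)·[0.5349·0.0000 + 0.4651·4.8122] = 2.0457; exercise value = 0.0000 ≤ continuation, so V_u = 2.0457
Node d (S = 96): continuation = e^(−0.09)·[0.5349·4.8122 + 0.4651·38.2000] = 18.5913; exercise value = 19.0000 > continuation, so V_d = 19.0000 (exercise)
Node 0 (S = 120): continuation = e^(−0.09)·[0.5349·2.0457 + 0.4651·19.0000] = 9.0770; exercise value = 0.0000 ≤ continuation, so V_0 = 9.0770

$9.08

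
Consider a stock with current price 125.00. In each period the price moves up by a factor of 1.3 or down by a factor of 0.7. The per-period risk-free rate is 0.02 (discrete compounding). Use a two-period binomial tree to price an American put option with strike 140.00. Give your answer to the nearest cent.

Risk-neutral probability p = (1 + 0.02 − 0.7)/(1.3 − 0.7) = 0.3200/0.6000 = 0.5333
Terminal stock prices: S_uu = 211.3, S_ud = 113.7, S_dd = 61.25
Terminal payoffs (K − S): max(-71.25, 0) = 0, max(26.25, 0) = 26.25, max(78.75, 0) = 78.75
Node u (S = 162.5): continuation = 1/1.02·[0.5333·0.0000 + 0.4667·26.2500] = 12.0098; exercise value = 0.0000 ≤ continuation, so V_u = 12.0098
Node d (S = 87.5): continuation = 1/1.02·[0.5333·26.2500 + 0.4667·78.7500] = 49.7549; exercise value = 52.5000 > continuation, so V_d = 52.5000 (exercise)
Node 0 (S = 125): continuation = 1/1.02·[0.5333·12.0098 + 0.4667·52.5000] = 30.2992; exercise value = 15.0000 ≤ continuation, so V_0 = 30.2992

30.30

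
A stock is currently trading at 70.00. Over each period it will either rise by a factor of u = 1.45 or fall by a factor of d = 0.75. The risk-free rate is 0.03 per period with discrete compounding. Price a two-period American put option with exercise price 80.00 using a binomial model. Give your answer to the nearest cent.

Risk-neutral probability p = (1 + 0.03 − 0.75)/(1.45 − 0.75) = 0.2800/0.7000 = 0.4000
Terminal stock prices: S_uu = 147.2, S_ud = 76.12, S_dd = 39.38
Terminal payoffs (K − S): max(-67.18, 0) = 0, max(3.875, 0) = 3.875, max(40.62, 0) = 40.62
Node u (S = 101.5): continuation = 1/1.03·[0.4000·0.0000 + 0.6000·3.8750] = 2.2573; exercise value = 0.0000 ≤ continuation, so V_u = 2.2573
Node d (S = 52.5): continuation = 1/1.03·[0.4000·3.8750 + 0.6000·40.6250] = 25.1699; exercise value = 27.5000 > continuation, so V_d = 27.5000 (exercise)
Node 0 (S = 70): continuation = 1/1.03·[0.4000·2.2573 + 0.6000·27.5000] = 16.8960; exercise value = 10.0000 ≤ continuation, so V_0 = 16.8960

16.90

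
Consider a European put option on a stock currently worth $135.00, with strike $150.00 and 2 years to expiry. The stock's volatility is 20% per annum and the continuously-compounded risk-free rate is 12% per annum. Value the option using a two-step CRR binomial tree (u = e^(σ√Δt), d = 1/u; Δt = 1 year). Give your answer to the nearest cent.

CRR parameters: u = e^(σ√Δt) = e^(0.2·√1) = 1.2214, d = 1/u = 0.8187
Per-period rate: rΔt = 0.12·1 = 0.12, so R = e^0.12 = 1.1275
Risk-neutral probability p = (e^0.12 − 0.8187)/(1.2214 − 0.8187) = 0.3088/0.4027 = 0.7668
Terminal stock prices: S_uu = 201.4, S_ud = 135, S_dd = 90.49
Terminal payoffs (K − S): max(-51.4, 0) = 0, max(15, 0) = 15, max(59.51, 0) = 59.51
Node u (S = 164.9): V_u = e^(−0.12)·[0.7668·0.0000 + 0.2332·15.0000] = 3.1025
Node d (S = 110.5): V_d = e^(−0.12)·[0.7668·15.0000 + 0.2332·59.5068] = 22.5094
Node 0 (S = 135): V_0 = e^(−0.12)·[0.7668·3.1025 + 0.2332·22.5094] = 6.7657

$6.77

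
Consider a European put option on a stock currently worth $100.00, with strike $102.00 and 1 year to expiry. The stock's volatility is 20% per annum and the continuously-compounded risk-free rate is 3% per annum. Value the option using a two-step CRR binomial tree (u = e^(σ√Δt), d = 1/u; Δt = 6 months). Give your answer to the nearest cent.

CRR parameters: u = e^(σ√Δt) = e^(0.2·√0.5) = 1.1519, d = 1/u = 0.8681
Per-period rate: rΔt = 0.03·0.5 = 0.015, so R = e^0.015 = 1.0151
Risk-neutral probability p = (e^0.015 − 0.8681)/(1.1519 − 0.8681) = 0.1470/0.2838 = 0.5180
Terminal stock prices: S_uu = 132.7, S_ud = 100, S_dd = 75.36
Terminal payoffs (K − S): max(-30.69, 0) = 0, max(2, 0) = 2, max(26.64, 0) = 26.64
Node u (S = 115.2): V_u = e^(−0.015)·[0.5180·0.0000 + 0.4820·2.0000] = 0.9497
Node d (S = 86.81): V_d = e^(−0.015)·[0.5180·2.0000 + 0.4820·26.6362] = 13.6691
Node 0 (S = 100): V_0 = e^(−0.015)·[0.5180·0.9497 + 0.4820·13.6691] = 6.9756

$6.98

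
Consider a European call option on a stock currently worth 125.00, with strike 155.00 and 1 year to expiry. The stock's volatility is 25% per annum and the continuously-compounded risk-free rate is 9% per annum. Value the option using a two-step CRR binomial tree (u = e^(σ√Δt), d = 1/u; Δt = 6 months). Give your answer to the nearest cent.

7.21

CRR parameters: u = e^(σ√Δt) = e^(0.25·√0.5) = 1.1934, d = 1/u = 0.8380
Per-period rate: rΔt = 0.09·0.5 = 0.045, so R = e^0.045 = 1.0460
Risk-neutral probability p = (e^0.045 − 0.8380)/(1.1934 − 0.8380) = 0.2081/0.3554 = 0.5854
Terminal stock prices: S_uu = 178, S_ud = 125, S_dd = 87.77
Terminal payoffs (S − K): max(23.01, 0) = 23.01, max(-30, 0) = 0, max(-67.23, 0) = 0
Node u (S = 149.2): V_u = e^(−0.045)·[0.5854·23.0149 + 0.4146·0.0000] = 12.8808
Node d (S = 104.7): V_d = e^(−0.045)·[0.5854·0.0000 + 0.4146·0.0000] = 0.0000
Node 0 (S = 125): V_0 = e^(−0.045)·[0.5854·12.8808 + 0.4146·0.0000] = 7.2090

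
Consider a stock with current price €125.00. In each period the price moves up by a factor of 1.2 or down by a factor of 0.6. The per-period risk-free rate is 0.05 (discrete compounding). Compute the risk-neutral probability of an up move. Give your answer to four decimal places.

p = 0.7500

Risk-neutral probability p = (1 + 0.05 − 0.6)/(1.2 − 0.6) = 0.4500/0.6000 = 0.7500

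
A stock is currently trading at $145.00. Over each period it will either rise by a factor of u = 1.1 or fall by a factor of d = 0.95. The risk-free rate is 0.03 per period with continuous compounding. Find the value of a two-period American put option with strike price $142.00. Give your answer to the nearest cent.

Risk-neutral probability p = (e^0.03 − 0.95)/(1.1 − 0.95) = 0.0805/0.1500 = 0.5364
Terminal stock prices: S_uu = 175.5, S_ud = 151.5, S_dd = 130.9
Terminal payoffs (K − S): max(-33.45, 0) = 0, max(-9.525, 0) = 0, max(11.14, 0) = 11.14
Node u (S = 159.5): continuation = e^(−0.03)·[0.5364·0.0000 + 0.4636·0.0000] = 0.0000; exercise value = 0.0000 ≤ continuation, so V_u = 0.0000
Node d (S = 137.8): continuation = e^(−0.03)·[0.5364·0.0000 + 0.4636·11.1375] = 5.0111; exercise value = 4.2500 ≤ continuation, so V_d = 5.0111
Node 0 (S = 145): continuation = e^(−0.03)·[0.5364·0.0000 + 0.4636·5.0111] = 2.2547; exercise value = 0.0000 ≤ continuation, so V_0 = 2.2547

$2.25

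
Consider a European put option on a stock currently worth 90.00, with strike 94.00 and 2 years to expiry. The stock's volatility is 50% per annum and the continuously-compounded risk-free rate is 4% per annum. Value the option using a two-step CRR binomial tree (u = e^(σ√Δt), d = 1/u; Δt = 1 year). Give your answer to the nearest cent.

CRR parameters: u = e^(σ√Δt) = e^(0.5·√1) = 1.6487, d = 1/u = 0.6065
Per-period rate: rΔt = 0.04·1 = 0.04, so R = e^0.04 = 1.0408
Risk-neutral probability p = (e^0.04 − 0.6065)/(1.6487 − 0.6065) = 0.4343/1.0422 = 0.4167
Terminal stock prices: S_uu = 244.6, S_ud = 90, S_dd = 33.11
Terminal payoffs (K − S): max(-150.6, 0) = 0, max(4, 0) = 4, max(60.89, 0) = 60.89
Node u (S = 148.4): V_u = e^(−0.04)·[0.4167·0.0000 + 0.5833·4.0000] = 2.2417
Node d (S = 54.59): V_d = e^(−0.04)·[0.4167·4.0000 + 0.5833·60.8909] = 35.7264
Node 0 (S = 90): V_0 = e^(−0.04)·[0.4167·2.2417 + 0.5833·35.7264] = 20.9196

20.92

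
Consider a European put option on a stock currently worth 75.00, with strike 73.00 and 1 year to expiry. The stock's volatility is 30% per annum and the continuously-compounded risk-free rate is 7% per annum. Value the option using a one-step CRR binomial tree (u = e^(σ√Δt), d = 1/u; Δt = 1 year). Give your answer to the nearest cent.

7.40

CRR parameters: u = e^(σ√Δt) = e^(0.3·√1) = 1.3499, d = 1/u = 0.7408
Per-period rate: rΔt = 0.07·1 = 0.07, so R = e^0.07 = 1.0725
Risk-neutral probability p = (e^0.07 − 0.7408)/(1.3499 − 0.7408) = 0.3317/0.6090 = 0.5446
Terminal stock prices: S_u = 101.2, S_d = 55.56
Terminal payoffs (K − S): max(-28.24, 0) = 0, max(17.44, 0) = 17.44
Node 0 (S = 75): V_0 = e^(−0.07)·[0.5446·0.0000 + 0.4554·17.4386] = 7.4045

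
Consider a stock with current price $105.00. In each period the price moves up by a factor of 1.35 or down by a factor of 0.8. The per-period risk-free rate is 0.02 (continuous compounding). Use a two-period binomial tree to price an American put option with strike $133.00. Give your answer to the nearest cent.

Risk-neutral probability p = (e^0.02 − 0.8)/(1.35 − 0.8) = 0.2202/0.5500 = 0.4004
Terminal stock prices: S_uu = 191.4, S_ud = 113.4, S_dd = 67.2
Terminal payoffs (K − S): max(-58.36, 0) = 0, max(19.6, 0) = 19.6, max(65.8, 0) = 65.8
Node u (S = 141.8): continuation = e^(−0.02)·[0.4004·0.0000 + 0.5996·19.6000] = 11.5201; exercise value = 0.0000 ≤ continuation, so V_u = 11.5201
Node d (S = 84): continuation = e^(−0.02)·[0.4004·19.6000 + 0.5996·65.8000] = 46.3664; exercise value = 49.0000 > continuation, so V_d = 49.0000 (exercise)
Node 0 (S = 105): continuation = e^(−0.02)·[0.4004·11.5201 + 0.5996·49.0000] = 33.3212; exercise value = 28.0000 ≤ continuation, so V_0 = 33.3212

$33.32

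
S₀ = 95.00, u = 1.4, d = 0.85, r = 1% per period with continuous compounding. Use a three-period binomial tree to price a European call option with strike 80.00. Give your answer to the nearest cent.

Risk-neutral probability p = (e^0.01 − 0.85)/(1.4 − 0.85) = 0.1601/0.5500 = 0.2910
Terminal stock prices: S_uuu = 260.7, S_uud = 158.3, S_udd = 96.09, S_ddd = 58.34
Terminal payoffs (S − K): max(180.7, 0) = 180.7, max(78.27, 0) = 78.27, max(16.09, 0) = 16.09, max(-21.66, 0) = 0
Node uu (S = 186.2): V_uu = e^(−0.01)·[0.2910·180.6800 + 0.7090·78.2700] = 106.9960
Node ud (S = 113): V_ud = e^(−0.01)·[0.2910·78.2700 + 0.7090·16.0925] = 33.8460
Node dd (S = 68.64): V_dd = e^(−0.01)·[0.2910·16.0925 + 0.7090·0.0000] = 4.6363
Node u (S = 133): V_u = e^(−0.01)·[0.2910·106.9960 + 0.7090·33.8460] = 54.5841
Node d (S = 80.75): V_d = e^(−0.01)·[0.2910·33.8460 + 0.7090·4.6363] = 13.0056
Node 0 (S = 95): V_0 = e^(−0.01)·[0.2910·54.5841 + 0.7090·13.0056] = 24.8552

24.86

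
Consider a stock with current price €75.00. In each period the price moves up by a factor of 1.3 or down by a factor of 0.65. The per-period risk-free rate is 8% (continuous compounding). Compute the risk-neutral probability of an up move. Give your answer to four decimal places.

p = 0.6666

Risk-neutral probability p = (e^0.08 − 0.65)/(1.3 − 0.65) = 0.4333/0.6500 = 0.6666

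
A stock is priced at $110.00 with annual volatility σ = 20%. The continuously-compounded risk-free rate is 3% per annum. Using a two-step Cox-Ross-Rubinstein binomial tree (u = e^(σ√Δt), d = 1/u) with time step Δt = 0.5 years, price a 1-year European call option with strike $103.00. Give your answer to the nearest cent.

$14.58

CRR parameters: u = e^(σ√Δt) = e^(0.2·√0.5) = 1.1519, d = 1/u = 0.8681
Per-period rate: rΔt = 0.03·0.5 = 0.015, so R = e^0.015 = 1.0151
Risk-neutral probability p = (e^0.015 − 0.8681)/(1.1519 − 0.8681) = 0.1470/0.2838 = 0.5180
Terminal stock prices: S_uu = 146, S_ud = 110, S_dd = 82.9
Terminal payoffs (S − K): max(42.96, 0) = 42.96, max(7, 0) = 7, max(-20.1, 0) = 0
Node u (S = 126.7): V_u = e^(−0.015)·[0.5180·42.9586 + 0.4820·7.0000] = 25.2436
Node d (S = 95.49): V_d = e^(−0.015)·[0.5180·7.0000 + 0.4820·0.0000] = 3.5717
Node 0 (S = 110): V_0 = e^(−0.015)·[0.5180·25.2436 + 0.4820·3.5717] = 14.5765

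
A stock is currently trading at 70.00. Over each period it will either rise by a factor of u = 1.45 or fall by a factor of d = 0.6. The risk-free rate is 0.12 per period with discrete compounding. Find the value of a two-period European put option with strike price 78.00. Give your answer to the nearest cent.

12.82

Risk-neutral probability p = (1 + 0.12 − 0.6)/(1.45 − 0.6) = 0.5200/0.8500 = 0.6118
Terminal stock prices: S_uu = 147.2, S_ud = 60.9, S_dd = 25.2
Terminal payoffs (K − S): max(-69.18, 0) = 0, max(17.1, 0) = 17.1, max(52.8, 0) = 52.8
Node u (S = 101.5): V_u = 1/1.12·[0.6118·0.0000 + 0.3882·17.1000] = 5.9275
Node d (S = 42): V_d = 1/1.12·[0.6118·17.1000 + 0.3882·52.8000] = 27.6429
Node 0 (S = 70): V_0 = 1/1.12·[0.6118·5.9275 + 0.3882·27.6429] = 12.8198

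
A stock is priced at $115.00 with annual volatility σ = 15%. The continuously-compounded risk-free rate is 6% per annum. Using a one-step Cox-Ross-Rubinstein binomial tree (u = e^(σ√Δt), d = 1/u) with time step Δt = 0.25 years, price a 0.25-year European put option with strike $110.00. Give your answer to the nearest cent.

$1.36

CRR parameters: u = e^(σ√Δt) = e^(0.15·√0.25) = 1.0779, d = 1/u = 0.9277
Per-period rate: rΔt = 0.06·0.25 = 0.015, so R = e^0.015 = 1.0151
Risk-neutral probability p = (e^0.015 − 0.9277)/(1.0779 − 0.9277) = 0.0874/0.1501 = 0.5819
Terminal stock prices: S_u = 124, S_d = 106.7
Terminal payoffs (K − S): max(-13.96, 0) = 0, max(3.309, 0) = 3.309
Node 0 (S = 115): V_0 = e^(−0.015)·[0.5819·0.0000 + 0.4181·3.3095] = 1.3630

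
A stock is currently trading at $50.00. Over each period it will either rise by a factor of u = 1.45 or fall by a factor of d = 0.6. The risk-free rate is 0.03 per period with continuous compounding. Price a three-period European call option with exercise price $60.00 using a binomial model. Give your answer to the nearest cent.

Risk-neutral probability p = (e^0.03 − 0.6)/(1.45 − 0.6) = 0.4305/0.8500 = 0.5064
Terminal stock prices: S_uuu = 152.4, S_uud = 63.07, S_udd = 26.1, S_ddd = 10.8
Terminal payoffs (S − K): max(92.43, 0) = 92.43, max(3.075, 0) = 3.075, max(-33.9, 0) = 0, max(-49.2, 0) = 0
Node uu (S = 105.1): V_uu = e^(−0.03)·[0.5064·92.4313 + 0.4936·3.0750] = 46.8983
Node ud (S = 43.5): V_ud = e^(−0.03)·[0.5064·3.0750 + 0.4936·0.0000] = 1.5112
Node dd (S = 18): V_dd = e^(−0.03)·[0.5064·0.0000 + 0.4936·0.0000] = 0.0000
Node u (S = 72.5): V_u = e^(−0.03)·[0.5064·46.8983 + 0.4936·1.5112] = 23.7720
Node d (S = 30): V_d = e^(−0.03)·[0.5064·1.5112 + 0.4936·0.0000] = 0.7427
Node 0 (S = 50): V_0 = e^(−0.03)·[0.5064·23.7720 + 0.4936·0.7427] = 12.0385

$12.04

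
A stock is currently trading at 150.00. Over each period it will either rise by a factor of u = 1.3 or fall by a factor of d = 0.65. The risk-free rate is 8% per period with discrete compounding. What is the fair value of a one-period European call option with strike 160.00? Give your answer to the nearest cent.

Risk-neutral probability p = (1 + 0.08 − 0.65)/(1.3 − 0.65) = 0.4300/0.6500 = 0.6615
Terminal stock prices: S_u = 195, S_d = 97.5
Terminal payoffs (S − K): max(35, 0) = 35, max(-62.5, 0) = 0
Node 0 (S = 150): V_0 = 1/1.08·[0.6615·35.0000 + 0.3385·0.0000] = 21.4387

21.44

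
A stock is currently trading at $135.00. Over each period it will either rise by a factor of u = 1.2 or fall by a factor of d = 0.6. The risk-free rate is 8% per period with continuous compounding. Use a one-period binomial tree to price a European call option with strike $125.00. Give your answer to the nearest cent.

Risk-neutral probability p = (e^0.08 − 0.6)/(1.2 − 0.6) = 0.4833/0.6000 = 0.8055
Terminal stock prices: S_u = 162, S_d = 81
Terminal payoffs (S − K): max(37, 0) = 37, max(-44, 0) = 0
Node 0 (S = 135): V_0 = e^(−0.08)·[0.8055·37.0000 + 0.1945·0.0000] = 27.5114

$27.51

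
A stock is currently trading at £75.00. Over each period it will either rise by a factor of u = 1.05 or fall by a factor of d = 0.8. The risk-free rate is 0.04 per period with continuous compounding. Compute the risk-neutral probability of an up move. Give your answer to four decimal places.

p = 0.9632

Risk-neutral probability p = (e^0.04 − 0.8)/(1.05 − 0.8) = 0.2408/0.2500 = 0.9632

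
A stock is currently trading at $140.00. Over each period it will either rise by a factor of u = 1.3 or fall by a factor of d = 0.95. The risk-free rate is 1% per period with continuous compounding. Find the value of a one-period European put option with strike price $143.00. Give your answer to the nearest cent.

$8.20

Risk-neutral probability p = (e^0.01 − 0.95)/(1.3 − 0.95) = 0.0601/0.3500 = 0.1716
Terminal stock prices: S_u = 182, S_d = 133
Terminal payoffs (K − S): max(-39, 0) = 0, max(10, 0) = 10
Node 0 (S = 140): V_0 = e^(−0.01)·[0.1716·0.0000 + 0.8284·10.0000] = 8.2019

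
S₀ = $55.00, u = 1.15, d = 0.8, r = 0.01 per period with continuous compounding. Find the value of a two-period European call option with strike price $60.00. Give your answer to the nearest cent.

Risk-neutral probability p = (e^0.01 − 0.8)/(1.15 − 0.8) = 0.2101/0.3500 = 0.6001
Terminal stock prices: S_uu = 72.74, S_ud = 50.6, S_dd = 35.2
Terminal payoffs (S − K): max(12.74, 0) = 12.74, max(-9.4, 0) = 0, max(-24.8, 0) = 0
Node u (S = 63.25): V_u = e^(−0.01)·[0.6001·12.7375 + 0.3999·0.0000] = 7.5683
Node d (S = 44): V_d = e^(−0.01)·[0.6001·0.0000 + 0.3999·0.0000] = 0.0000
Node 0 (S = 55): V_0 = e^(−0.01)·[0.6001·7.5683 + 0.3999·0.0000] = 4.4968

$4.50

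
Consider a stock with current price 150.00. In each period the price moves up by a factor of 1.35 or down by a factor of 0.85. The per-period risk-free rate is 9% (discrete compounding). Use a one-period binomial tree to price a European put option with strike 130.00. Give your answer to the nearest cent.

1.19

Risk-neutral probability p = (1 + 0.09 − 0.85)/(1.35 − 0.85) = 0.2400/0.5000 = 0.4800
Terminal stock prices: S_u = 202.5, S_d = 127.5
Terminal payoffs (K − S): max(-72.5, 0) = 0, max(2.5, 0) = 2.5
Node 0 (S = 150): V_0 = 1/1.09·[0.4800·0.0000 + 0.5200·2.5000] = 1.1927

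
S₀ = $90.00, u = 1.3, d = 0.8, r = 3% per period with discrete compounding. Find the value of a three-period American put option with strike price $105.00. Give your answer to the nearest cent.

Risk-neutral probability p = (1 + 0.03 − 0.8)/(1.3 − 0.8) = 0.2300/0.5000 = 0.4600
Terminal stock prices: S_uuu = 197.7, S_uud = 121.7, S_udd = 74.88, S_ddd = 46.08
Terminal payoffs (K − S): max(-92.73, 0) = 0, max(-16.68, 0) = 0, max(30.12, 0) = 30.12, max(58.92, 0) = 58.92
Node uu (S = 152.1): continuation = 1/1.03·[0.4600·0.0000 + 0.5400·0.0000] = 0.0000; exercise value = 0.0000 ≤ continuation, so V_uu = 0.0000
Node ud (S = 93.6): continuation = 1/1.03·[0.4600·0.0000 + 0.5400·30.1200] = 15.7911; exercise value = 11.4000 ≤ continuation, so V_ud = 15.7911
Node dd (S = 57.6): continuation = 1/1.03·[0.4600·30.1200 + 0.5400·58.9200] = 44.3417; exercise value = 47.4000 > continuation, so V_dd = 47.4000 (exercise)
Node u (S = 117): continuation = 1/1.03·[0.4600·0.0000 + 0.5400·15.7911] = 8.2788; exercise value = 0.0000 ≤ continuation, so V_u = 8.2788
Node d (S = 72): continuation = 1/1.03·[0.4600·15.7911 + 0.5400·47.4000] = 31.9028; exercise value = 33.0000 > continuation, so V_d = 33.0000 (exercise)
Node 0 (S = 90): continuation = 1/1.03·[0.4600·8.2788 + 0.5400·33.0000] = 20.9983; exercise value = 15.0000 ≤ continuation, so V_0 = 20.9983

$21.00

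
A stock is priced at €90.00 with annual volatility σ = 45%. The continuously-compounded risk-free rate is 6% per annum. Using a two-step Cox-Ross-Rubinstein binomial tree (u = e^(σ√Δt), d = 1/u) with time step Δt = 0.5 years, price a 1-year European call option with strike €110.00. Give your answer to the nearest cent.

CRR parameters: u = e^(σ√Δt) = e^(0.45·√0.5) = 1.3746, d = 1/u = 0.7275
Per-period rate: rΔt = 0.06·0.5 = 0.03, so R = e^0.03 = 1.0305
Risk-neutral probability p = (e^0.03 − 0.7275)/(1.3746 − 0.7275) = 0.3030/0.6472 = 0.4682
Terminal stock prices: S_uu = 170.1, S_ud = 90, S_dd = 47.63
Terminal payoffs (S − K): max(60.07, 0) = 60.07, max(-20, 0) = 0, max(-62.37, 0) = 0
Node u (S = 123.7): V_u = e^(−0.03)·[0.4682·60.0693 + 0.5318·0.0000] = 27.2916
Node d (S = 65.47): V_d = e^(−0.03)·[0.4682·0.0000 + 0.5318·0.0000] = 0.0000
Node 0 (S = 90): V_0 = e^(−0.03)·[0.4682·27.2916 + 0.5318·0.0000] = 12.3995

€12.40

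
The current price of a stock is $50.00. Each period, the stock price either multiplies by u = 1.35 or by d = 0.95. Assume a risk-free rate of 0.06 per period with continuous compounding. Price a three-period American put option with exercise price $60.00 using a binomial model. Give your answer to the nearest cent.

Risk-neutral probability p = (e^0.06 − 0.95)/(1.35 − 0.95) = 0.1118/0.4000 = 0.2796
Terminal stock prices: S_uuu = 123, S_uud = 86.57, S_udd = 60.92, S_ddd = 42.87
Terminal payoffs (K − S): max(-63.02, 0) = 0, max(-26.57, 0) = 0, max(-0.9187, 0) = 0, max(17.13, 0) = 17.13
Node uu (S = 91.13): continuation = e^(−0.06)·[0.2796·0.0000 + 0.7204·0.0000] = 0.0000; exercise value = 0.0000 ≤ continuation, so V_uu = 0.0000
Node ud (S = 64.12): continuation = e^(−0.06)·[0.2796·0.0000 + 0.7204·0.0000] = 0.0000; exercise value = 0.0000 ≤ continuation, so V_ud = 0.0000
Node dd (S = 45.12): continuation = e^(−0.06)·[0.2796·0.0000 + 0.7204·17.1313] = 11.6228; exercise value = 14.8750 > continuation, so V_dd = 14.8750 (exercise)
Node u (S = 67.5): continuation = e^(−0.06)·[0.2796·0.0000 + 0.7204·0.0000] = 0.0000; exercise value = 0.0000 ≤ continuation, so V_u = 0.0000
Node d (S = 47.5): continuation = e^(−0.06)·[0.2796·0.0000 + 0.7204·14.8750] = 10.0920; exercise value = 12.5000 > continuation, so V_d = 12.5000 (exercise)
Node 0 (S = 50): continuation = e^(−0.06)·[0.2796·0.0000 + 0.7204·12.5000] = 8.4807; exercise value = 10.0000 > continuation, so V_0 = 10.0000 (exercise)

$10.00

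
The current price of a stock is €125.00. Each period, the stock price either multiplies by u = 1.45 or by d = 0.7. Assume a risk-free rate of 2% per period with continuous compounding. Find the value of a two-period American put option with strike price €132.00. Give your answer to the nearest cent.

€26.20

Risk-neutral probability p = (e^0.02 − 0.7)/(1.45 − 0.7) = 0.3202/0.7500 = 0.4269
Terminal stock prices: S_uu = 262.8, S_ud = 126.9, S_dd = 61.25
Terminal payoffs (K − S): max(-130.8, 0) = 0, max(5.125, 0) = 5.125, max(70.75, 0) = 70.75
Node u (S = 181.2): continuation = e^(−0.02)·[0.4269·0.0000 + 0.5731·5.1250] = 2.8788; exercise value = 0.0000 ≤ continuation, so V_u = 2.8788
Node d (S = 87.5): continuation = e^(−0.02)·[0.4269·5.1250 + 0.5731·70.7500] = 41.8862; exercise value = 44.5000 > continuation, so V_d = 44.5000 (exercise)
Node 0 (S = 125): continuation = e^(−0.02)·[0.4269·2.8788 + 0.5731·44.5000] = 26.2012; exercise value = 7.0000 ≤ continuation, so V_0 = 26.2012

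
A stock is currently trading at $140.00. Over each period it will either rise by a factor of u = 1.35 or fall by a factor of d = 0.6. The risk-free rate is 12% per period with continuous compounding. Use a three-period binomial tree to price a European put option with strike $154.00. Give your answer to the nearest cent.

Risk-neutral probability p = (e^0.12 − 0.6)/(1.35 − 0.6) = 0.5275/0.7500 = 0.7033
Terminal stock prices: S_uuu = 344.5, S_uud = 153.1, S_udd = 68.04, S_ddd = 30.24
Terminal payoffs (K − S): max(-190.5, 0) = 0, max(0.91, 0) = 0.91, max(85.96, 0) = 85.96, max(123.8, 0) = 123.8
Node uu (S = 255.2): V_uu = e^(−0.12)·[0.7033·0.0000 + 0.2967·0.9100] = 0.2394
Node ud (S = 113.4): V_ud = e^(−0.12)·[0.7033·0.9100 + 0.2967·85.9600] = 23.1857
Node dd (S = 50.4): V_dd = e^(−0.12)·[0.7033·85.9600 + 0.2967·123.7600] = 86.1857
Node u (S = 189): V_u = e^(−0.12)·[0.7033·0.2394 + 0.2967·23.1857] = 6.2501
Node d (S = 84): V_d = e^(−0.12)·[0.7033·23.1857 + 0.2967·86.1857] = 37.1407
Node 0 (S = 140): V_0 = e^(−0.12)·[0.7033·6.2501 + 0.2967·37.1407] = 13.6714

$13.67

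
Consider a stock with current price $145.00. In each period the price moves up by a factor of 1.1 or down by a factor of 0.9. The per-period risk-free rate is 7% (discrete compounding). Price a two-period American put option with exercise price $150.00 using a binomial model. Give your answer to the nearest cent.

Risk-neutral probability p = (1 + 0.07 − 0.9)/(1.1 − 0.9) = 0.1700/0.2000 = 0.8500
Terminal stock prices: S_uu = 175.5, S_ud = 143.6, S_dd = 117.5
Terminal payoffs (K − S): max(-25.45, 0) = 0, max(6.45, 0) = 6.45, max(32.55, 0) = 32.55
Node u (S = 159.5): continuation = 1/1.07·[0.8500·0.0000 + 0.1500·6.4500] = 0.9042; exercise value = 0.0000 ≤ continuation, so V_u = 0.9042
Node d (S = 130.5): continuation = 1/1.07·[0.8500·6.4500 + 0.1500·32.5500] = 9.6869; exercise value = 19.5000 > continuation, so V_d = 19.5000 (exercise)
Node 0 (S = 145): continuation = 1/1.07·[0.8500·0.9042 + 0.1500·19.5000] = 3.4519; exercise value = 5.0000 > continuation, so V_0 = 5.0000 (exercise)

$5.00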